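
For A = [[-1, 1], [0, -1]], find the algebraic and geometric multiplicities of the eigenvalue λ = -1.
The characteristic polynomial is (x + 1)^2, so the factor x + 1 appears with exponent 2: the algebraic multiplicity is 2.

rank(A + I) = 1, so the eigenspace has dimension 2 - 1 = 1: the geometric multiplicity is 1.

Since 1 < 2, A is not diagonalizable.

algebraic multiplicity 2, geometric multiplicity 1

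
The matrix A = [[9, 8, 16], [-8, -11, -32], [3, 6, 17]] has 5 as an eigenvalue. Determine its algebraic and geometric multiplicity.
The characteristic polynomial is (x - 5)^3, so the factor x - 5 appears with exponent 3: the algebraic multiplicity is 3.

rank(A - 5I) = 1, so the eigenspace has dimension 3 - 1 = 2: the geometric multiplicity is 2.

Since 2 < 3, A is not diagonalizable.

algebraic multiplicity 3, geometric multiplicity 2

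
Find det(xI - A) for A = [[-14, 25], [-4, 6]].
χ_A(x) = (x + 4)^2

xI - A = [[x + 14, -25], [4, x - 6]].

Expanding det(xI - A) along the first row:
det(xI - A) = + (x + 14)·det([[x - 6]]) - (-25)·det([[4]]).

Evaluating gives χ_A(x) = x^2 + 8x + 16 = (x + 4)^2.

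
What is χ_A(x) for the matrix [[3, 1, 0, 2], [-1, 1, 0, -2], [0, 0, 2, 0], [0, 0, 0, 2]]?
χ_A(x) = (x - 2)^4

xI - A = [[x - 3, -1, 0, -2], [1, x - 1, 0, 2], [0, 0, x - 2, 0], [0, 0, 0, x - 2]].

Expanding det(xI - A) along the first row:
det(xI - A) = + (x - 3)·det([[x - 1, 0, 2], [0, x - 2, 0], [0, 0, x - 2]]) - (-1)·det([[1, 0, 2], [0, x - 2, 0], [0, 0, x - 2]]) + (0)·det([[1, x - 1, 2], [0, 0, 0], [0, 0, x - 2]]) - (-2)·det([[1, x - 1, 0], [0, 0, x - 2], [0, 0, 0]]).

Evaluating gives χ_A(x) = x^4 - 8x^3 + 24x^2 - 32x + 16 = (x - 2)^4.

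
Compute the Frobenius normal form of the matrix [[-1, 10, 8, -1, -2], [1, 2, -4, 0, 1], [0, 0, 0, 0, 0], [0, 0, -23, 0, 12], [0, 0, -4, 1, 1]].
R = [[0, 12, 0, 0, 0], [1, 1, 0, 0, 0], [0, 0, 0, 0, 0], [0, 0, 1, 0, 12], [0, 0, 0, 1, 1]]

The invariant factors of A (the non-unit diagonal entries of the Smith normal form of xI - A over ℚ[x]) are (x - 4)(x + 3), x(x - 4)(x + 3), each dividing the next. The characteristic polynomial is their product, x(x - 4)^2(x + 3)^2.

The rational canonical form is the block-diagonal matrix of companion matrices C(f_i):
R = [[0, 12, 0, 0, 0], [1, 1, 0, 0, 0], [0, 0, 0, 0, 0], [0, 0, 1, 0, 12], [0, 0, 0, 1, 1]].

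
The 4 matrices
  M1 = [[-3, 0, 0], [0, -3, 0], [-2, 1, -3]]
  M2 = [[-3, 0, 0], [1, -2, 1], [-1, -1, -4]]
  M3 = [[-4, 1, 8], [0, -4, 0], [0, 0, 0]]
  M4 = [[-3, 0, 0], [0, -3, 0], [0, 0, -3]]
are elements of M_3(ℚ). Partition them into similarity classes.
Characteristic polynomials: χ_{M1} = (x + 3)^3, χ_{M2} = (x + 3)^3, χ_{M3} = x(x + 4)^2, χ_{M4} = (x + 3)^3.

{M1, M2}: invariant factors x + 3, (x + 3)^2.

{M3}: invariant factors x(x + 4)^2.

{M4}: invariant factors x + 3, x + 3, x + 3.

Matrices are similar if and only if their invariant-factor lists agree; the partition into similarity classes is {M1, M2}, {M3}, {M4}.

3 classes: {M1, M2}, {M3}, {M4}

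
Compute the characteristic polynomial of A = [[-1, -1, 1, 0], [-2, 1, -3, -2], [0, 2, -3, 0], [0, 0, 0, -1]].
χ_A(x) = (x + 1)^4

xI - A = [[x + 1, 1, -1, 0], [2, x - 1, 3, 2], [0, -2, x + 3, 0], [0, 0, 0, x + 1]].

Expanding det(xI - A) along the first row:
det(xI - A) = + (x + 1)·det([[x - 1, 3, 2], [-2, x + 3, 0], [0, 0, x + 1]]) - (1)·det([[2, 3, 2], [0, x + 3, 0], [0, 0, x + 1]]) + (-1)·det([[2, x - 1, 2], [0, -2, 0], [0, 0, x + 1]]) - (0)·det([[2, x - 1, 3], [0, -2, x + 3], [0, 0, 0]]).

Evaluating gives χ_A(x) = x^4 + 4x^3 + 6x^2 + 4x + 1 = (x + 1)^4.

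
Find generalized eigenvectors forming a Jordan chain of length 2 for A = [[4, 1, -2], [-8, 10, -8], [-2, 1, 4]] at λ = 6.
v_1 = [[2, 11, 3]]^T, v_2 = [[1, 4, 1]]^T

We seek v_1 ∈ ker((A - 6I)^2) \ ker(A - 6I), then set v_{i+1} = (A - 6I) v_i.

One such chain is v_1 = [[2, 11, 3]]^T, v_2 = [[1, 4, 1]]^T. Check: (A - 6I) v_2 = [[0, 0, 0]]^T = 0.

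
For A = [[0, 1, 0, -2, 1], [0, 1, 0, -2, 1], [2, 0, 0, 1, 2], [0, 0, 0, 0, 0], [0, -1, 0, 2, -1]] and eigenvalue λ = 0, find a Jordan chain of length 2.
v_1 = [[0, 1, -1, 0, 0]]^T, v_2 = [[1, 1, 0, 0, -1]]^T

We seek v_1 ∈ ker(A^2) \ ker(A), then set v_{i+1} = A v_i.

One such chain is v_1 = [[0, 1, -1, 0, 0]]^T, v_2 = [[1, 1, 0, 0, -1]]^T. Check: A v_2 = [[0, 0, 0, 0, 0]]^T = 0.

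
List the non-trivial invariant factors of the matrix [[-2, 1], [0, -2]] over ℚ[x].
(x + 2)^2

The Jordan structure of A has elementary divisors (x + 2)^2. Arranging the block sizes at each eigenvalue in decreasing order and taking row products gives the invariant factors.

Invariant factors (smallest first, each dividing the next): (x + 2)^2.

Check: the last factor (x + 2)^2 is the minimal polynomial, and the product (x + 2)^2 is the characteristic polynomial.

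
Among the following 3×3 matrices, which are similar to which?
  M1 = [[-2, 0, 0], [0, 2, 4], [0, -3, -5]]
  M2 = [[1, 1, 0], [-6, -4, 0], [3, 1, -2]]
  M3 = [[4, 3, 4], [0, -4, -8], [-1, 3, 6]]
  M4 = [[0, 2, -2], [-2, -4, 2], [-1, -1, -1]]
Characteristic polynomials: χ_{M1} = (x + 1)(x + 2)^2, χ_{M2} = (x + 1)(x + 2)^2, χ_{M3} = (x - 2)^3, χ_{M4} = (x + 1)(x + 2)^2.

{M1, M2, M4}: invariant factors x + 2, (x + 1)(x + 2).

{M3}: invariant factors (x - 2)^3.

Matrices are similar if and only if their invariant-factor lists agree; the partition into similarity classes is {M1, M2, M4}, {M3}.

2 classes: {M1, M2, M4}, {M3}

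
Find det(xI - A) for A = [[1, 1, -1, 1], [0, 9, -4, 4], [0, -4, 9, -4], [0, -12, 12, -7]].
χ_A(x) = (x - 5)^2(x - 1)^2

xI - A = [[x - 1, -1, 1, -1], [0, x - 9, 4, -4], [0, 4, x - 9, 4], [0, 12, -12, x + 7]].

Expanding det(xI - A) along the first row:
det(xI - A) = + (x - 1)·det([[x - 9, 4, -4], [4, x - 9, 4], [12, -12, x + 7]]) - (-1)·det([[0, 4, -4], [0, x - 9, 4], [0, -12, x + 7]]) + (1)·det([[0, x - 9, -4], [0, 4, 4], [0, 12, x + 7]]) - (-1)·det([[0, x - 9, 4], [0, 4, x - 9], [0, 12, -12]]).

Evaluating gives χ_A(x) = x^4 - 12x^3 + 46x^2 - 60x + 25 = (x - 5)^2(x - 1)^2.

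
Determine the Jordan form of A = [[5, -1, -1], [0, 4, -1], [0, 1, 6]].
The characteristic polynomial is det(xI - A) = (x - 5)^3, so the eigenvalues are 5 (algebraic multiplicity 3).

For λ = 5: rank(A - 5I) = 1, rank((A - 5I)^2) = 0. The eigenspace has dimension 3 - 1 = 2, so there are 2 Jordan blocks; the rank sequence gives block sizes [2, 1].

Assembling the blocks gives the Jordan form J above.

J = [[5, 1, 0], [0, 5, 0], [0, 0, 5]]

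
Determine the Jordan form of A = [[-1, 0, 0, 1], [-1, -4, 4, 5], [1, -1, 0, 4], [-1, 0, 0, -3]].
The characteristic polynomial is det(xI - A) = (x + 2)^4, so the eigenvalues are -2 (algebraic multiplicity 4).

For λ = -2: rank(A + 2I) = 2, rank((A + 2I)^2) = 0. The eigenspace has dimension 4 - 2 = 2, so there are 2 Jordan blocks; the rank sequence gives block sizes [2, 2].

Assembling the blocks gives the Jordan form J above.

J = [[-2, 1, 0, 0], [0, -2, 0, 0], [0, 0, -2, 1], [0, 0, 0, -2]]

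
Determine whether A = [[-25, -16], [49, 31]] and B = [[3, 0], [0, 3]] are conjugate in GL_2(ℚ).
No.

Both have characteristic polynomial (x - 3)^2, but the minimal polynomial of A is (x - 3)^2 while the minimal polynomial of B is x - 3. The minimal polynomial is a similarity invariant, so A and B are not similar.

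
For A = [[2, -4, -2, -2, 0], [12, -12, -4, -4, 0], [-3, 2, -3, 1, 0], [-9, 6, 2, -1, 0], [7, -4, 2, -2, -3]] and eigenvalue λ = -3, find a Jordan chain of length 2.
v_1 = [[0, 0, 0, 1, 0]]^T, v_2 = [[-2, -4, 1, 2, -2]]^T

We seek v_1 ∈ ker((A + 3I)^2) \ ker(A + 3I), then set v_{i+1} = (A + 3I) v_i.

One such chain is v_1 = [[0, 0, 0, 1, 0]]^T, v_2 = [[-2, -4, 1, 2, -2]]^T. Check: (A + 3I) v_2 = [[0, 0, 0, 0, 0]]^T = 0.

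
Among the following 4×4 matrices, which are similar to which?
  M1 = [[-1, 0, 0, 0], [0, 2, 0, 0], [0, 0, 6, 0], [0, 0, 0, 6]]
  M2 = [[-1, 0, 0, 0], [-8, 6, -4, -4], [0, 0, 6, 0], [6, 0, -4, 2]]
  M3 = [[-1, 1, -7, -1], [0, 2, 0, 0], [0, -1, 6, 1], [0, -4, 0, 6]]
Characteristic polynomials: χ_{M1} = (x - 6)^2(x - 2)(x + 1), χ_{M2} = (x - 6)^2(x - 2)(x + 1), χ_{M3} = (x - 6)^2(x - 2)(x + 1).

{M1, M2}: invariant factors x - 6, (x - 6)(x - 2)(x + 1).

{M3}: invariant factors (x - 6)^2(x - 2)(x + 1).

Matrices are similar if and only if their invariant-factor lists agree; the partition into similarity classes is {M1, M2}, {M3}.

2 classes: {M1, M2}, {M3}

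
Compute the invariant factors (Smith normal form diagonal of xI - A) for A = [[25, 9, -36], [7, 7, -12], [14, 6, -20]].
The Jordan structure of A has elementary divisors (x - 4)^2, (x - 4). Arranging the block sizes at each eigenvalue in decreasing order and taking row products gives the invariant factors.

Invariant factors (smallest first, each dividing the next): x - 4, (x - 4)^2.

Check: the last factor (x - 4)^2 is the minimal polynomial, and the product (x - 4)^3 is the characteristic polynomial.

x - 4, (x - 4)^2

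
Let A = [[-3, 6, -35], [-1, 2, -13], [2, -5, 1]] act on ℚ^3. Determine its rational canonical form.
The invariant factors of A (the non-unit diagonal entries of the Smith normal form of xI - A over ℚ[x]) are x^3 + 4x - 4, each dividing the next. The characteristic polynomial is their product, x^3 + 4x - 4.

The rational canonical form is the block-diagonal matrix of companion matrices C(f_i):
R = [[0, 0, 4], [1, 0, -4], [0, 1, 0]].

Note the characteristic polynomial does not split into linear factors over ℚ, so A has no Jordan form over ℚ; the rational canonical form exists over any field.

R = [[0, 0, 4], [1, 0, -4], [0, 1, 0]]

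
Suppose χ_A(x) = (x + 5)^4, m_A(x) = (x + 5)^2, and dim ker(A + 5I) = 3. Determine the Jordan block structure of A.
λ = -5: algebraic multiplicity 4 (exponent in χ_A), largest block size 2 (exponent in m_A), 3 blocks (geometric multiplicity). These force block sizes [2, 1, 1].

Jordan blocks: (-5, 2), (-5, 1), (-5, 1)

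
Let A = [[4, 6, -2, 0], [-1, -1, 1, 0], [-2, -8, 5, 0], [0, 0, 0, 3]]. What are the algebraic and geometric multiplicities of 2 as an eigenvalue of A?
algebraic multiplicity 1, geometric multiplicity 1

The characteristic polynomial is (x - 3)^3(x - 2), so the factor x - 2 appears with exponent 1: the algebraic multiplicity is 1.

rank(A - 2I) = 3, so the eigenspace has dimension 4 - 3 = 1: the geometric multiplicity is 1.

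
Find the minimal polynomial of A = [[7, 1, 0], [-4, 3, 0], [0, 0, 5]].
m_A(x) = (x - 5)^2

The characteristic polynomial factors as (x - 5)^3. The minimal polynomial is ∏(x - λ)^{k_λ} where k_λ is the size of the largest Jordan block at λ.

For λ = 5: rank(A - 5I) = 1, and the largest Jordan block has size 2 (the smallest k with rank((A - 5I)^k) = rank((A - 5I)^(k+1))).

So m_A(x) = (x - 5)^2.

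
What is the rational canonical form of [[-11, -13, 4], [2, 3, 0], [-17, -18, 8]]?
The invariant factors of A (the non-unit diagonal entries of the Smith normal form of xI - A over ℚ[x]) are x^3 - 3x - 4, each dividing the next. The characteristic polynomial is their product, x^3 - 3x - 4.

The rational canonical form is the block-diagonal matrix of companion matrices C(f_i):
R = [[0, 0, 4], [1, 0, 3], [0, 1, 0]].

Note the characteristic polynomial does not split into linear factors over ℚ, so A has no Jordan form over ℚ; the rational canonical form exists over any field.

R = [[0, 0, 4], [1, 0, 3], [0, 1, 0]]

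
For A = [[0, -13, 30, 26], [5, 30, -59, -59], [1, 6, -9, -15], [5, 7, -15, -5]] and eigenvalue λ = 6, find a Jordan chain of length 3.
We seek v_1 ∈ ker((A - 6I)^3) \ ker((A - 6I)^2), then set v_{i+1} = (A - 6I) v_i.

One such chain is v_1 = [[-2, 3, 0, 1]]^T, v_2 = [[-1, 3, 1, 0]]^T, v_3 = [[-3, 8, 2, 1]]^T. Check: (A - 6I) v_3 = [[0, 0, 0, 0]]^T = 0.

v_1 = [[-2, 3, 0, 1]]^T, v_2 = [[-1, 3, 1, 0]]^T, v_3 = [[-3, 8, 2, 1]]^T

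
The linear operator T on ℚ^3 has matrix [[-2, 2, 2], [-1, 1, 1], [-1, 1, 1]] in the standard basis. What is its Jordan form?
J = [[0, 1, 0], [0, 0, 0], [0, 0, 0]]

The characteristic polynomial is det(xI - A) = x^3, so the eigenvalues are 0 (algebraic multiplicity 3).

For λ = 0: rank(A) = 1, rank(A^2) = 0. The eigenspace has dimension 3 - 1 = 2, so there are 2 Jordan blocks; the rank sequence gives block sizes [2, 1].

Assembling the blocks gives the Jordan form J above.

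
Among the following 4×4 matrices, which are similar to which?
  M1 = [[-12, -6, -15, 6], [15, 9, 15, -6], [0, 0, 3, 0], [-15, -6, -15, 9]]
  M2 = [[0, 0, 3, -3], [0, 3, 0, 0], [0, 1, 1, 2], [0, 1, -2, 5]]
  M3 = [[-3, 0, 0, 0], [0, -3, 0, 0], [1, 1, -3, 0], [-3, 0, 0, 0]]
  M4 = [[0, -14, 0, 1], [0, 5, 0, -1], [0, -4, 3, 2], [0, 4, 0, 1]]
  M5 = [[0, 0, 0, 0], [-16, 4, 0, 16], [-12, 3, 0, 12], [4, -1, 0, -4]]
Characteristic polynomials: χ_{M1} = x(x - 3)^3, χ_{M2} = x(x - 3)^3, χ_{M3} = x(x + 3)^3, χ_{M4} = x(x - 3)^3, χ_{M5} = x^4.

{M1}: invariant factors x - 3, x - 3, x(x - 3).

{M2, M4}: invariant factors x - 3, x(x - 3)^2.

{M3}: invariant factors x + 3, x(x + 3)^2.

{M5}: invariant factors x, x, x^2.

Matrices are similar if and only if their invariant-factor lists agree; the partition into similarity classes is {M1}, {M2, M4}, {M3}, {M5}.

4 classes: {M1}, {M2, M4}, {M3}, {M5}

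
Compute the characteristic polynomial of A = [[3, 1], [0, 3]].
xI - A = [[x - 3, -1], [0, x - 3]].

Expanding det(xI - A) along the first row:
det(xI - A) = + (x - 3)·det([[x - 3]]) - (-1)·det([[0]]).

Evaluating gives χ_A(x) = x^2 - 6x + 9 = (x - 3)^2.

χ_A(x) = (x - 3)^2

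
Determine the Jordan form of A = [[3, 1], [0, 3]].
J = [[3, 1], [0, 3]]

The characteristic polynomial is det(xI - A) = (x - 3)^2, so the eigenvalues are 3 (algebraic multiplicity 2).

For λ = 3: rank(A - 3I) = 1, rank((A - 3I)^2) = 0. The eigenspace has dimension 2 - 1 = 1, so there is 1 Jordan block; the rank sequence gives block sizes [2].

Assembling the blocks gives the Jordan form J above.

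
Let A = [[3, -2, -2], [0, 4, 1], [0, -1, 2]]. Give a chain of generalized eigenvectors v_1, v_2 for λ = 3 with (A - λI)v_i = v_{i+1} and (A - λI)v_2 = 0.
v_1 = [[3, -2, 1]]^T, v_2 = [[2, -1, 1]]^T

We seek v_1 ∈ ker((A - 3I)^2) \ ker(A - 3I), then set v_{i+1} = (A - 3I) v_i.

One such chain is v_1 = [[3, -2, 1]]^T, v_2 = [[2, -1, 1]]^T. Check: (A - 3I) v_2 = [[0, 0, 0]]^T = 0.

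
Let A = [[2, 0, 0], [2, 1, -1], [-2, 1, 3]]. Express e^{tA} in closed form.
e^{tA} = [[e^{2*t}, 0, 0], [2*t*e^{2*t}, (1 - t)*e^{2*t}, -t*e^{2*t}], [-2*t*e^{2*t}, t*e^{2*t}, (t + 1)*e^{2*t}]]

A has Jordan form J = [[2, 1, 0], [0, 2, 0], [0, 0, 2]] with A = PJP^{-1}, so e^{tA} = P e^{tJ} P^{-1}.

For a Jordan block J_k(λ), e^{tJ_k(λ)} = e^{λt} · (I + tN + t^2 N^2/2! + ... + t^{k-1} N^{k-1}/(k-1)!) where N is the nilpotent superdiagonal part.

Assembling the blocks and conjugating back gives the entries of e^{tA} as shown above.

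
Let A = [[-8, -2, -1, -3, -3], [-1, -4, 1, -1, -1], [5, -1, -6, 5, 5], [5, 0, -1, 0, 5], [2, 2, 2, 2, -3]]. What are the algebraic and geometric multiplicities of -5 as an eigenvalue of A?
algebraic multiplicity 4, geometric multiplicity 2

The characteristic polynomial is (x + 1)(x + 5)^4, so the factor x + 5 appears with exponent 4: the algebraic multiplicity is 4.

rank(A + 5I) = 3, so the eigenspace has dimension 5 - 3 = 2: the geometric multiplicity is 2.

Since 2 < 4, A is not diagonalizable.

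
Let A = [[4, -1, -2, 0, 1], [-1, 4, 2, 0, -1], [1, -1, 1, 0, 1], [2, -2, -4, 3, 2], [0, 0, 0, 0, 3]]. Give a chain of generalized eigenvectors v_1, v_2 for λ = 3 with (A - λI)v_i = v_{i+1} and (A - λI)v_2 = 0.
We seek v_1 ∈ ker((A - 3I)^2) \ ker(A - 3I), then set v_{i+1} = (A - 3I) v_i.

One such chain is v_1 = [[-2, 1, -2, -1, 0]]^T, v_2 = [[1, -1, 1, 2, 0]]^T. Check: (A - 3I) v_2 = [[0, 0, 0, 0, 0]]^T = 0.

v_1 = [[-2, 1, -2, -1, 0]]^T, v_2 = [[1, -1, 1, 2, 0]]^T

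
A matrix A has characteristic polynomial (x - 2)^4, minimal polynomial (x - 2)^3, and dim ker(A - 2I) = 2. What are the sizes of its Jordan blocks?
λ = 2: algebraic multiplicity 4 (exponent in χ_A), largest block size 3 (exponent in m_A), 2 blocks (geometric multiplicity). These force block sizes [3, 1].

Jordan blocks: (2, 3), (2, 1)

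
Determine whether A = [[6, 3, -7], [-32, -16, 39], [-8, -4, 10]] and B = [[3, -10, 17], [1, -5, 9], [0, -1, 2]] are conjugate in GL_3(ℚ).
Yes.

Two matrices over a field are similar if and only if they have the same invariant factors.

Both A and B have characteristic polynomial x^3 and minimal polynomial x^3. Computing further, both have invariant factors x^3. Hence A and B are similar.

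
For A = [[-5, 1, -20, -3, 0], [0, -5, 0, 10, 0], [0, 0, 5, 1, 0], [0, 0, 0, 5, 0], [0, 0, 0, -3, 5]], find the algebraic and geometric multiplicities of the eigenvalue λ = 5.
The characteristic polynomial is (x - 5)^3(x + 5)^2, so the factor x - 5 appears with exponent 3: the algebraic multiplicity is 3.

rank(A - 5I) = 3, so the eigenspace has dimension 5 - 3 = 2: the geometric multiplicity is 2.

Since 2 < 3, A is not diagonalizable.

algebraic multiplicity 3, geometric multiplicity 2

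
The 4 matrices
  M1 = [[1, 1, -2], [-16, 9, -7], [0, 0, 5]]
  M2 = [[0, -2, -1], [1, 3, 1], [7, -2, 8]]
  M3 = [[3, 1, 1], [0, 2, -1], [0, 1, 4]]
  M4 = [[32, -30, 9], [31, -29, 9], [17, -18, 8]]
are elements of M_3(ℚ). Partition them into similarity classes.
3 classes: {M1}, {M2, M4}, {M3}

Characteristic polynomials: χ_{M1} = (x - 5)^3, χ_{M2} = (x - 5)^2(x - 1), χ_{M3} = (x - 3)^3, χ_{M4} = (x - 5)^2(x - 1).

{M1}: invariant factors (x - 5)^3.

{M2, M4}: invariant factors (x - 5)^2(x - 1).

{M3}: invariant factors x - 3, (x - 3)^2.

Matrices are similar if and only if their invariant-factor lists agree; the partition into similarity classes is {M1}, {M2, M4}, {M3}.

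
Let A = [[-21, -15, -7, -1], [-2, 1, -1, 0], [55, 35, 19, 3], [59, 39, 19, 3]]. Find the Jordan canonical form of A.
J = [[-4, 0, 0, 0], [0, 2, 1, 0], [0, 0, 2, 1], [0, 0, 0, 2]]

The characteristic polynomial is det(xI - A) = (x - 2)^3(x + 4), so the eigenvalues are -4 (algebraic multiplicity 1), 2 (algebraic multiplicity 3).

For λ = -4: algebraic multiplicity 1 gives one 1×1 block.

For λ = 2: rank(A - 2I) = 3, rank((A - 2I)^2) = 2, rank((A - 2I)^3) = 1. The eigenspace has dimension 4 - 3 = 1, so there is 1 Jordan block; the rank sequence gives block sizes [3].

Assembling the blocks gives the Jordan form J above.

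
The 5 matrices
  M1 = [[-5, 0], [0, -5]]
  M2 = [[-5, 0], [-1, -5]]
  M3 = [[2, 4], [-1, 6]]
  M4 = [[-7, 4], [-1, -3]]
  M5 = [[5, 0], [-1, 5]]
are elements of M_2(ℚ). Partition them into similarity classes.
4 classes: {M1}, {M2, M4}, {M3}, {M5}

Characteristic polynomials: χ_{M1} = (x + 5)^2, χ_{M2} = (x + 5)^2, χ_{M3} = (x - 4)^2, χ_{M4} = (x + 5)^2, χ_{M5} = (x - 5)^2.

{M1}: invariant factors x + 5, x + 5.

{M2, M4}: invariant factors (x + 5)^2.

{M3}: invariant factors (x - 4)^2.

{M5}: invariant factors (x - 5)^2.

Matrices are similar if and only if their invariant-factor lists agree; the partition into similarity classes is {M1}, {M2, M4}, {M3}, {M5}.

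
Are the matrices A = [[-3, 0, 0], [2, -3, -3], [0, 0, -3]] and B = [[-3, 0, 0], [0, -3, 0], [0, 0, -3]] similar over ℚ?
Both have characteristic polynomial (x + 3)^3, but the minimal polynomial of A is (x + 3)^2 while the minimal polynomial of B is x + 3. The minimal polynomial is a similarity invariant, so A and B are not similar.

No.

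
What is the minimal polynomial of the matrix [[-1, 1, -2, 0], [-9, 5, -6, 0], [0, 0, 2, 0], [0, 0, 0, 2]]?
m_A(x) = (x - 2)^2

The characteristic polynomial factors as (x - 2)^4. The minimal polynomial is ∏(x - λ)^{k_λ} where k_λ is the size of the largest Jordan block at λ.

For λ = 2: rank(A - 2I) = 1, and the largest Jordan block has size 2 (the smallest k with rank((A - 2I)^k) = rank((A - 2I)^(k+1))).

So m_A(x) = (x - 2)^2.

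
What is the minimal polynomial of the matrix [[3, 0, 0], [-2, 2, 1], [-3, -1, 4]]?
m_A(x) = (x - 3)^3

The characteristic polynomial factors as (x - 3)^3. The minimal polynomial is ∏(x - λ)^{k_λ} where k_λ is the size of the largest Jordan block at λ.

For λ = 3: rank(A - 3I) = 2, and the largest Jordan block has size 3 (the smallest k with rank((A - 3I)^k) = rank((A - 3I)^(k+1))).

So m_A(x) = (x - 3)^3.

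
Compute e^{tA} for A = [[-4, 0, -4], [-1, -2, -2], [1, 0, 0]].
A has Jordan form J = [[-2, 1, 0], [0, -2, 0], [0, 0, -2]] with A = PJP^{-1}, so e^{tA} = P e^{tJ} P^{-1}.

For a Jordan block J_k(λ), e^{tJ_k(λ)} = e^{λt} · (I + tN + t^2 N^2/2! + ... + t^{k-1} N^{k-1}/(k-1)!) where N is the nilpotent superdiagonal part.

Assembling the blocks and conjugating back gives the entries of e^{tA} as shown above.

e^{tA} = [[(1 - 2*t)*e^{-2*t}, 0, -4*t*e^{-2*t}], [-t*e^{-2*t}, e^{-2*t}, -2*t*e^{-2*t}], [t*e^{-2*t}, 0, (2*t + 1)*e^{-2*t}]]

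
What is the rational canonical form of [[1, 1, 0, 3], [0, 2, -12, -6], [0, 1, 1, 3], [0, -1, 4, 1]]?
The invariant factors of A (the non-unit diagonal entries of the Smith normal form of xI - A over ℚ[x]) are x - 1, (x - 4)(x - 1)(x + 1), each dividing the next. The characteristic polynomial is their product, (x - 4)(x - 1)^2(x + 1).

The rational canonical form is the block-diagonal matrix of companion matrices C(f_i):
R = [[1, 0, 0, 0], [0, 0, 0, -4], [0, 1, 0, 1], [0, 0, 1, 4]].

R = [[1, 0, 0, 0], [0, 0, 0, -4], [0, 1, 0, 1], [0, 0, 1, 4]]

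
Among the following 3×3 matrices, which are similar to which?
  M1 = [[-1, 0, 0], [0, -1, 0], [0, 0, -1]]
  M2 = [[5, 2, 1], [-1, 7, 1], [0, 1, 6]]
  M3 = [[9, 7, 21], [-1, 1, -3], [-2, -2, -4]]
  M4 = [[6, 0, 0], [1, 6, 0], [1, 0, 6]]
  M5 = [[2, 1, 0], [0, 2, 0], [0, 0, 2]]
Characteristic polynomials: χ_{M1} = (x + 1)^3, χ_{M2} = (x - 6)^3, χ_{M3} = (x - 2)^3, χ_{M4} = (x - 6)^3, χ_{M5} = (x - 2)^3.

{M1}: invariant factors x + 1, x + 1, x + 1.

{M2}: invariant factors (x - 6)^3.

{M3, M5}: invariant factors x - 2, (x - 2)^2.

{M4}: invariant factors x - 6, (x - 6)^2.

Matrices are similar if and only if their invariant-factor lists agree; the partition into similarity classes is {M1}, {M2}, {M3, M5}, {M4}.

4 classes: {M1}, {M2}, {M3, M5}, {M4}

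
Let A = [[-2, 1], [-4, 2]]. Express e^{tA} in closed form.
e^{tA} = [[1 - 2*t, t], [-4*t, 2*t + 1]]

A has Jordan form J = [[0, 1], [0, 0]] with A = PJP^{-1}, so e^{tA} = P e^{tJ} P^{-1}.

For a Jordan block J_k(λ), e^{tJ_k(λ)} = e^{λt} · (I + tN + t^2 N^2/2! + ... + t^{k-1} N^{k-1}/(k-1)!) where N is the nilpotent superdiagonal part.

Assembling the blocks and conjugating back gives the entries of e^{tA} as shown above.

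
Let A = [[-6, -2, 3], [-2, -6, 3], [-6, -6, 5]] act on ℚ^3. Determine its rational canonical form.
The invariant factors of A (the non-unit diagonal entries of the Smith normal form of xI - A over ℚ[x]) are x + 4, (x - 1)(x + 4), each dividing the next. The characteristic polynomial is their product, (x - 1)(x + 4)^2.

The rational canonical form is the block-diagonal matrix of companion matrices C(f_i):
R = [[-4, 0, 0], [0, 0, 4], [0, 1, -3]].

R = [[-4, 0, 0], [0, 0, 4], [0, 1, -3]]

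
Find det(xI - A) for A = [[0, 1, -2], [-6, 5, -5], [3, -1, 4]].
χ_A(x) = (x - 3)^3

xI - A = [[x, -1, 2], [6, x - 5, 5], [-3, 1, x - 4]].

Expanding det(xI - A) along the first row:
det(xI - A) = + (x)·det([[x - 5, 5], [1, x - 4]]) - (-1)·det([[6, 5], [-3, x - 4]]) + (2)·det([[6, x - 5], [-3, 1]]).

Evaluating gives χ_A(x) = x^3 - 9x^2 + 27x - 27 = (x - 3)^3.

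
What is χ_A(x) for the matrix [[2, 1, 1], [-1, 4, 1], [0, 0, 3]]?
χ_A(x) = (x - 3)^3

xI - A = [[x - 2, -1, -1], [1, x - 4, -1], [0, 0, x - 3]].

Expanding det(xI - A) along the first row:
det(xI - A) = + (x - 2)·det([[x - 4, -1], [0, x - 3]]) - (-1)·det([[1, -1], [0, x - 3]]) + (-1)·det([[1, x - 4], [0, 0]]).

Evaluating gives χ_A(x) = x^3 - 9x^2 + 27x - 27 = (x - 3)^3.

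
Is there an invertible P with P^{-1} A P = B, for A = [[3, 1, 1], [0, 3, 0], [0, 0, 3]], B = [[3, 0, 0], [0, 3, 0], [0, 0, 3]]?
Both have characteristic polynomial (x - 3)^3, but the minimal polynomial of A is (x - 3)^2 while the minimal polynomial of B is x - 3. The minimal polynomial is a similarity invariant, so A and B are not similar.

No.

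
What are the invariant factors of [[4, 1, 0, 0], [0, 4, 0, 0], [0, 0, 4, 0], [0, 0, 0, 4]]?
x - 4, x - 4, (x - 4)^2

The Jordan structure of A has elementary divisors (x - 4)^2, (x - 4), (x - 4). Arranging the block sizes at each eigenvalue in decreasing order and taking row products gives the invariant factors.

Invariant factors (smallest first, each dividing the next): x - 4, x - 4, (x - 4)^2.

Check: the last factor (x - 4)^2 is the minimal polynomial, and the product (x - 4)^4 is the characteristic polynomial.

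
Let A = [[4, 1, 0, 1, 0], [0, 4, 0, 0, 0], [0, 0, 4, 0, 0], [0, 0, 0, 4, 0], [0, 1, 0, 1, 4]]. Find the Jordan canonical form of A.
The characteristic polynomial is det(xI - A) = (x - 4)^5, so the eigenvalues are 4 (algebraic multiplicity 5).

For λ = 4: rank(A - 4I) = 1, rank((A - 4I)^2) = 0. The eigenspace has dimension 5 - 1 = 4, so there are 4 Jordan blocks; the rank sequence gives block sizes [2, 1, 1, 1].

Assembling the blocks gives the Jordan form J above.

J = [[4, 1, 0, 0, 0], [0, 4, 0, 0, 0], [0, 0, 4, 0, 0], [0, 0, 0, 4, 0], [0, 0, 0, 0, 4]]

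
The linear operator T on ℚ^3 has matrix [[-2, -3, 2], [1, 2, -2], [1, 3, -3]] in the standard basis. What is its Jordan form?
The characteristic polynomial is det(xI - A) = (x + 1)^3, so the eigenvalues are -1 (algebraic multiplicity 3).

For λ = -1: rank(A + I) = 1, rank((A + I)^2) = 0. The eigenspace has dimension 3 - 1 = 2, so there are 2 Jordan blocks; the rank sequence gives block sizes [2, 1].

Assembling the blocks gives the Jordan form J above.

J = [[-1, 1, 0], [0, -1, 0], [0, 0, -1]]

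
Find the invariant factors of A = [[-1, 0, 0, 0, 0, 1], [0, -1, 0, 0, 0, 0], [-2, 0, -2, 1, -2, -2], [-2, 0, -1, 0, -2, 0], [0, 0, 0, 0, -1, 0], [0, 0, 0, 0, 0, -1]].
x + 1, x + 1, (x + 1)^2, (x + 1)^2

The Jordan structure of A has elementary divisors (x + 1)^2, (x + 1)^2, (x + 1), (x + 1). Arranging the block sizes at each eigenvalue in decreasing order and taking row products gives the invariant factors.

Invariant factors (smallest first, each dividing the next): x + 1, x + 1, (x + 1)^2, (x + 1)^2.

Check: the last factor (x + 1)^2 is the minimal polynomial, and the product (x + 1)^6 is the characteristic polynomial.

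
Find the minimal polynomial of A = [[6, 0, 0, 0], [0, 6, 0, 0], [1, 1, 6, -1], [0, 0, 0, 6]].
The characteristic polynomial factors as (x - 6)^4. The minimal polynomial is ∏(x - λ)^{k_λ} where k_λ is the size of the largest Jordan block at λ.

For λ = 6: rank(A - 6I) = 1, and the largest Jordan block has size 2 (the smallest k with rank((A - 6I)^k) = rank((A - 6I)^(k+1))).

So m_A(x) = (x - 6)^2.

m_A(x) = (x - 6)^2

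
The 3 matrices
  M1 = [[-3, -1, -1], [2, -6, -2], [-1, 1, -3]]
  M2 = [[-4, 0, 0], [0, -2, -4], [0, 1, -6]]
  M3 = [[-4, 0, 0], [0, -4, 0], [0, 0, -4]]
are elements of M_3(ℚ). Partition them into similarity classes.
Characteristic polynomials: χ_{M1} = (x + 4)^3, χ_{M2} = (x + 4)^3, χ_{M3} = (x + 4)^3.

{M1, M2}: invariant factors x + 4, (x + 4)^2.

{M3}: invariant factors x + 4, x + 4, x + 4.

Matrices are similar if and only if their invariant-factor lists agree; the partition into similarity classes is {M1, M2}, {M3}.

2 classes: {M1, M2}, {M3}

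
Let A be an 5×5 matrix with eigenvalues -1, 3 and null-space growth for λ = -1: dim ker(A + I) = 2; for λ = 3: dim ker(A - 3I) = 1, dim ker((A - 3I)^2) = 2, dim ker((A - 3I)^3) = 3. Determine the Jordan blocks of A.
Jordan blocks: (-1, 1), (-1, 1), (3, 3)

λ = -1: successive nullity increments [2] count blocks of size ≥ k; block sizes are [1, 1].
λ = 3: successive nullity increments [1, 1, 1] count blocks of size ≥ k; block sizes are [3].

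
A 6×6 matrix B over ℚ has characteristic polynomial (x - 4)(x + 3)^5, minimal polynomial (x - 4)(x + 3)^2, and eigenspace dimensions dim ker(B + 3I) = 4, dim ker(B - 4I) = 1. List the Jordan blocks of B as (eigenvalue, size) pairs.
Jordan blocks: (-3, 2), (-3, 1), (-3, 1), (-3, 1), (4, 1)

λ = -3: algebraic multiplicity 5 (exponent in χ_B), largest block size 2 (exponent in m_B), 4 blocks (geometric multiplicity). These force block sizes [2, 1, 1, 1].
λ = 4: algebraic multiplicity 1 (exponent in χ_B), largest block size 1 (exponent in m_B), 1 block (geometric multiplicity). This forces block sizes [1].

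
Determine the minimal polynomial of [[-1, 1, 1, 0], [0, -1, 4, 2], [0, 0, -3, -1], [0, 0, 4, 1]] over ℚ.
The characteristic polynomial factors as (x + 1)^4. The minimal polynomial is ∏(x - λ)^{k_λ} where k_λ is the size of the largest Jordan block at λ.

For λ = -1: rank(A + I) = 2, and the largest Jordan block has size 3 (the smallest k with rank((A + I)^k) = rank((A + I)^(k+1))).

So m_A(x) = (x + 1)^3.

m_A(x) = (x + 1)^3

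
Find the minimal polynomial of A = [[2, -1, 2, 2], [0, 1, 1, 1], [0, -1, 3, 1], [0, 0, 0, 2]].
m_A(x) = (x - 2)^3

The characteristic polynomial factors as (x - 2)^4. The minimal polynomial is ∏(x - λ)^{k_λ} where k_λ is the size of the largest Jordan block at λ.

For λ = 2: rank(A - 2I) = 2, and the largest Jordan block has size 3 (the smallest k with rank((A - 2I)^k) = rank((A - 2I)^(k+1))).

So m_A(x) = (x - 2)^3.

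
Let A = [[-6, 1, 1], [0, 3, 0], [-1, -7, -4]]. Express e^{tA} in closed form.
e^{tA} = [[(1 - t)*e^{-5*t}, t*e^{-5*t}, t*e^{-5*t}], [0, e^{3*t}, 0], [-t*e^{-5*t}, (t - e^{8*t} + 1)*e^{-5*t}, (t + 1)*e^{-5*t}]]

A has Jordan form J = [[-5, 1, 0], [0, -5, 0], [0, 0, 3]] with A = PJP^{-1}, so e^{tA} = P e^{tJ} P^{-1}.

For a Jordan block J_k(λ), e^{tJ_k(λ)} = e^{λt} · (I + tN + t^2 N^2/2! + ... + t^{k-1} N^{k-1}/(k-1)!) where N is the nilpotent superdiagonal part.

Assembling the blocks and conjugating back gives the entries of e^{tA} as shown above.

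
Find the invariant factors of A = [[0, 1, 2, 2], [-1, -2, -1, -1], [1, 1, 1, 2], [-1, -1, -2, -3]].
The Jordan structure of A has elementary divisors (x + 1)^3, (x + 1). Arranging the block sizes at each eigenvalue in decreasing order and taking row products gives the invariant factors.

Invariant factors (smallest first, each dividing the next): x + 1, (x + 1)^3.

Check: the last factor (x + 1)^3 is the minimal polynomial, and the product (x + 1)^4 is the characteristic polynomial.

x + 1, (x + 1)^3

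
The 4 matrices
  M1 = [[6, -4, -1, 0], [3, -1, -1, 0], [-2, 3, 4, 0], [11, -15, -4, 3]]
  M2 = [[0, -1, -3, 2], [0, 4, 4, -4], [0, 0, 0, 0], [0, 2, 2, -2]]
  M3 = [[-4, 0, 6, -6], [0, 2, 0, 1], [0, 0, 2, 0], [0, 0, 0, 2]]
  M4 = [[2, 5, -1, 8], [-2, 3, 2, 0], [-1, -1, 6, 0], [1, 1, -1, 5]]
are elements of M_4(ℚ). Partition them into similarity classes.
4 classes: {M1}, {M2}, {M3}, {M4}

Characteristic polynomials: χ_{M1} = (x - 3)^4, χ_{M2} = x^3(x - 2), χ_{M3} = (x - 2)^3(x + 4), χ_{M4} = (x - 5)^2(x - 3)^2.

{M1}: invariant factors x - 3, (x - 3)^3.

{M2}: invariant factors x, x^2(x - 2).

{M3}: invariant factors x - 2, (x - 2)^2(x + 4).

{M4}: invariant factors x - 5, (x - 5)(x - 3)^2.

Matrices are similar if and only if their invariant-factor lists agree; the partition into similarity classes is {M1}, {M2}, {M3}, {M4}.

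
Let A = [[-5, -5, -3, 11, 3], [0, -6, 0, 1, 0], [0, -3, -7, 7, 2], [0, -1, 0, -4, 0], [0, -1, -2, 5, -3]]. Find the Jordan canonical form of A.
The characteristic polynomial is det(xI - A) = (x + 5)^5, so the eigenvalues are -5 (algebraic multiplicity 5).

For λ = -5: rank(A + 5I) = 2, rank((A + 5I)^2) = 0. The eigenspace has dimension 5 - 2 = 3, so there are 3 Jordan blocks; the rank sequence gives block sizes [2, 2, 1].

Assembling the blocks gives the Jordan form J above.

J = [[-5, 1, 0, 0, 0], [0, -5, 0, 0, 0], [0, 0, -5, 1, 0], [0, 0, 0, -5, 0], [0, 0, 0, 0, -5]]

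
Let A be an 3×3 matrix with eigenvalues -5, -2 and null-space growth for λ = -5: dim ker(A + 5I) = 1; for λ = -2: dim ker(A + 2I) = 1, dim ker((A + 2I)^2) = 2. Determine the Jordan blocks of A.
Jordan blocks: (-5, 1), (-2, 2)

λ = -5: successive nullity increments [1] count blocks of size ≥ k; block sizes are [1].
λ = -2: successive nullity increments [1, 1] count blocks of size ≥ k; block sizes are [2].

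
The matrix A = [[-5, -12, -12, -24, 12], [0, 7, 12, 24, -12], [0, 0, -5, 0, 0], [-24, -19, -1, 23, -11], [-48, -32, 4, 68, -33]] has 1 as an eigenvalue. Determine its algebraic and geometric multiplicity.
algebraic multiplicity 2, geometric multiplicity 1

The characteristic polynomial is (x - 1)^2(x + 5)^3, so the factor x - 1 appears with exponent 2: the algebraic multiplicity is 2.

rank(A - I) = 4, so the eigenspace has dimension 5 - 4 = 1: the geometric multiplicity is 1.

Since 1 < 2, A is not diagonalizable.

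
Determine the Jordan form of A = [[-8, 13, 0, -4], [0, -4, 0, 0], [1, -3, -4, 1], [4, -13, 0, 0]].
The characteristic polynomial is det(xI - A) = (x + 4)^4, so the eigenvalues are -4 (algebraic multiplicity 4).

For λ = -4: rank(A + 4I) = 2, rank((A + 4I)^2) = 0. The eigenspace has dimension 4 - 2 = 2, so there are 2 Jordan blocks; the rank sequence gives block sizes [2, 2].

Assembling the blocks gives the Jordan form J above.

J = [[-4, 1, 0, 0], [0, -4, 0, 0], [0, 0, -4, 1], [0, 0, 0, -4]]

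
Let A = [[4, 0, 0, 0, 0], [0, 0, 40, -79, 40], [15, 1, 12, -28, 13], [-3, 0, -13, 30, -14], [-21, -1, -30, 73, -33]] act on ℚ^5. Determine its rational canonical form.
R = [[4, 0, 0, 0, 0], [0, 0, 0, 0, 32], [0, 1, 0, 0, 0], [0, 0, 1, 0, -22], [0, 0, 0, 1, 9]]

The invariant factors of A (the non-unit diagonal entries of the Smith normal form of xI - A over ℚ[x]) are x - 4, (x - 4)^2(x - 2)(x + 1), each dividing the next. The characteristic polynomial is their product, (x - 4)^3(x - 2)(x + 1).

The rational canonical form is the block-diagonal matrix of companion matrices C(f_i):
R = [[4, 0, 0, 0, 0], [0, 0, 0, 0, 32], [0, 1, 0, 0, 0], [0, 0, 1, 0, -22], [0, 0, 0, 1, 9]].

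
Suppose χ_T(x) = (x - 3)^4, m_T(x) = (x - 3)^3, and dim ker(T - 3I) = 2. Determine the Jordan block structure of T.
λ = 3: algebraic multiplicity 4 (exponent in χ_T), largest block size 3 (exponent in m_T), 2 blocks (geometric multiplicity). These force block sizes [3, 1].

Jordan blocks: (3, 3), (3, 1)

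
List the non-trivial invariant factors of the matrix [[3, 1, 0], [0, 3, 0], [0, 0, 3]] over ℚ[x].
The Jordan structure of A has elementary divisors (x - 3)^2, (x - 3). Arranging the block sizes at each eigenvalue in decreasing order and taking row products gives the invariant factors.

Invariant factors (smallest first, each dividing the next): x - 3, (x - 3)^2.

Check: the last factor (x - 3)^2 is the minimal polynomial, and the product (x - 3)^3 is the characteristic polynomial.

x - 3, (x - 3)^2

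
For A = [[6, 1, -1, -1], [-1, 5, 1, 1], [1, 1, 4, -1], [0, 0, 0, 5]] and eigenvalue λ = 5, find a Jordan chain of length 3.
We seek v_1 ∈ ker((A - 5I)^3) \ ker((A - 5I)^2), then set v_{i+1} = (A - 5I) v_i.

One such chain is v_1 = [[0, 1, 1, 0]]^T, v_2 = [[0, 1, 0, 0]]^T, v_3 = [[1, 0, 1, 0]]^T. Check: (A - 5I) v_3 = [[0, 0, 0, 0]]^T = 0.

v_1 = [[0, 1, 1, 0]]^T, v_2 = [[0, 1, 0, 0]]^T, v_3 = [[1, 0, 1, 0]]^T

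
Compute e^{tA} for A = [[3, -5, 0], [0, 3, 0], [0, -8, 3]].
e^{tA} = [[e^{3*t}, -5*t*e^{3*t}, 0], [0, e^{3*t}, 0], [0, -8*t*e^{3*t}, e^{3*t}]]

A has Jordan form J = [[3, 1, 0], [0, 3, 0], [0, 0, 3]] with A = PJP^{-1}, so e^{tA} = P e^{tJ} P^{-1}.

For a Jordan block J_k(λ), e^{tJ_k(λ)} = e^{λt} · (I + tN + t^2 N^2/2! + ... + t^{k-1} N^{k-1}/(k-1)!) where N is the nilpotent superdiagonal part.

Assembling the blocks and conjugating back gives the entries of e^{tA} as shown above.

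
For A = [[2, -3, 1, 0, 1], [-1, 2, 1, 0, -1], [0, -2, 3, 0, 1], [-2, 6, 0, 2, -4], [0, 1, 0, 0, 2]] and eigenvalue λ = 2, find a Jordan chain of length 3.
We seek v_1 ∈ ker((A - 2I)^3) \ ker((A - 2I)^2), then set v_{i+1} = (A - 2I) v_i.

One such chain is v_1 = [[2, 0, 2, -5, -1]]^T, v_2 = [[1, 1, 1, 0, 0]]^T, v_3 = [[-2, 0, -1, 4, 1]]^T. Check: (A - 2I) v_3 = [[0, 0, 0, 0, 0]]^T = 0.

v_1 = [[2, 0, 2, -5, -1]]^T, v_2 = [[1, 1, 1, 0, 0]]^T, v_3 = [[-2, 0, -1, 4, 1]]^T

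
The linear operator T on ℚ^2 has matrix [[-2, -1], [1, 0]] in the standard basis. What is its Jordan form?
The characteristic polynomial is det(xI - A) = (x + 1)^2, so the eigenvalues are -1 (algebraic multiplicity 2).

For λ = -1: rank(A + I) = 1, rank((A + I)^2) = 0. The eigenspace has dimension 2 - 1 = 1, so there is 1 Jordan block; the rank sequence gives block sizes [2].

Assembling the blocks gives the Jordan form J above.

J = [[-1, 1], [0, -1]]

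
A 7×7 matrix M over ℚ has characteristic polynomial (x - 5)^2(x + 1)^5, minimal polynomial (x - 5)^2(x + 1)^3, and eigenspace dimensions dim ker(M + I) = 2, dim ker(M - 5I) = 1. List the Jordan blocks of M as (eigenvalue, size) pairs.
λ = -1: algebraic multiplicity 5 (exponent in χ_M), largest block size 3 (exponent in m_M), 2 blocks (geometric multiplicity). These force block sizes [3, 2].
λ = 5: algebraic multiplicity 2 (exponent in χ_M), largest block size 2 (exponent in m_M), 1 block (geometric multiplicity). This forces block sizes [2].

Jordan blocks: (-1, 3), (-1, 2), (5, 2)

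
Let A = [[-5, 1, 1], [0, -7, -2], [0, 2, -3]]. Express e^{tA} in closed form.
e^{tA} = [[e^{-5*t}, t*e^{-5*t}, t*e^{-5*t}], [0, (1 - 2*t)*e^{-5*t}, -2*t*e^{-5*t}], [0, 2*t*e^{-5*t}, (2*t + 1)*e^{-5*t}]]

A has Jordan form J = [[-5, 1, 0], [0, -5, 0], [0, 0, -5]] with A = PJP^{-1}, so e^{tA} = P e^{tJ} P^{-1}.

For a Jordan block J_k(λ), e^{tJ_k(λ)} = e^{λt} · (I + tN + t^2 N^2/2! + ... + t^{k-1} N^{k-1}/(k-1)!) where N is the nilpotent superdiagonal part.

Assembling the blocks and conjugating back gives the entries of e^{tA} as shown above.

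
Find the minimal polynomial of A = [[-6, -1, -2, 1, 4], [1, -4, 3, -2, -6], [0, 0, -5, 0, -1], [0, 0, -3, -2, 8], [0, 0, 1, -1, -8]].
The characteristic polynomial factors as (x + 5)^5. The minimal polynomial is ∏(x - λ)^{k_λ} where k_λ is the size of the largest Jordan block at λ.

For λ = -5: rank(A + 5I) = 3, and the largest Jordan block has size 3 (the smallest k with rank((A + 5I)^k) = rank((A + 5I)^(k+1))).

So m_A(x) = (x + 5)^3.

m_A(x) = (x + 5)^3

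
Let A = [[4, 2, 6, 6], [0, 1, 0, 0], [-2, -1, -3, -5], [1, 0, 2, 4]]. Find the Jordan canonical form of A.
The characteristic polynomial is det(xI - A) = (x - 2)^2(x - 1)^2, so the eigenvalues are 1 (algebraic multiplicity 2), 2 (algebraic multiplicity 2).

For λ = 1: rank(A - I) = 3, rank((A - I)^2) = 2. The eigenspace has dimension 4 - 3 = 1, so there is 1 Jordan block; the rank sequence gives block sizes [2].

For λ = 2: rank(A - 2I) = 3, rank((A - 2I)^2) = 2. The eigenspace has dimension 4 - 3 = 1, so there is 1 Jordan block; the rank sequence gives block sizes [2].

Assembling the blocks gives the Jordan form J above.

J = [[1, 1, 0, 0], [0, 1, 0, 0], [0, 0, 2, 1], [0, 0, 0, 2]]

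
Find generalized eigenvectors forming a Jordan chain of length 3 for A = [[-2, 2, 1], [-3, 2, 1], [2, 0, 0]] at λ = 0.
We seek v_1 ∈ ker(A^3) \ ker(A^2), then set v_{i+1} = A v_i.

One such chain is v_1 = [[0, 1, -1]]^T, v_2 = [[1, 1, 0]]^T, v_3 = [[0, -1, 2]]^T. Check: A v_3 = [[0, 0, 0]]^T = 0.

v_1 = [[0, 1, -1]]^T, v_2 = [[1, 1, 0]]^T, v_3 = [[0, -1, 2]]^T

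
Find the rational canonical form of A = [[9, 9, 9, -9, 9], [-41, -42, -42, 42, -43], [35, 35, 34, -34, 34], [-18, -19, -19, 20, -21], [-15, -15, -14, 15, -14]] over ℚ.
R = [[0, 0, 0, 0, 9], [1, 0, 0, 0, -27], [0, 1, 0, 0, 33], [0, 0, 1, 0, -21], [0, 0, 0, 1, 7]]

The invariant factors of A (the non-unit diagonal entries of the Smith normal form of xI - A over ℚ[x]) are (x - 1)(x^2 - 3x + 3)^2, each dividing the next. The characteristic polynomial is their product, (x - 1)(x^2 - 3x + 3)^2.

The rational canonical form is the block-diagonal matrix of companion matrices C(f_i):
R = [[0, 0, 0, 0, 9], [1, 0, 0, 0, -27], [0, 1, 0, 0, 33], [0, 0, 1, 0, -21], [0, 0, 0, 1, 7]].

Note the characteristic polynomial does not split into linear factors over ℚ, so A has no Jordan form over ℚ; the rational canonical form exists over any field.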